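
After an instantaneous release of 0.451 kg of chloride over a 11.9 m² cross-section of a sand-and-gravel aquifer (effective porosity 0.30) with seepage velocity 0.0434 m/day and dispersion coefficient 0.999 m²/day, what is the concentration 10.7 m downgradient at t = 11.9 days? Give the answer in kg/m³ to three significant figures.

For an instantaneous plane source, C(x,t) = M/(n_e·A·√(4πDt)) · exp(−(x−vt)²/(4Dt)), with n_e·A the pore (flow) area.
Plume center vt = 0.0434 × 11.9 = 0.51646 m, so the well at 10.7 m is 10.18354 m downgradient of the peak.
√(4πDt) = 12.22 m, giving peak height M/(n_e·A·√(4πDt)) = 0.451/(0.30 × 11.9 × 12.22) = 0.01034 kg/m³.
(x−vt)²/(4Dt) = (10.18354)²/(4 × 0.999 × 11.9) = 2.181; exp(−2.181) = 0.1129.
C = 0.01034 × 0.1129 = 0.00117 kg/m³.

0.00117 kg/m³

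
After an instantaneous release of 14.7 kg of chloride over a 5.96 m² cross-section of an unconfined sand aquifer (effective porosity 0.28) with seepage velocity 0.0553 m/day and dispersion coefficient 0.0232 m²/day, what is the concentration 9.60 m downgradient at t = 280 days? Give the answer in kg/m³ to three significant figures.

0.257 kg/m³

For an instantaneous plane source, C(x,t) = M/(n_e·A·√(4πDt)) · exp(−(x−vt)²/(4Dt)), with n_e·A the pore (flow) area.
Plume center vt = 0.0553 × 280 = 15.484 m, so the well at 9.60 m is 5.884 m upgradient of the peak.
√(4πDt) = 9.035 m, giving peak height M/(n_e·A·√(4πDt)) = 14.7/(0.28 × 5.96 × 9.035) = 0.9750 kg/m³.
(x−vt)²/(4Dt) = (-5.884)²/(4 × 0.0232 × 280) = 1.332; exp(−1.332) = 0.2639.
C = 0.9750 × 0.2639 = 0.257 kg/m³.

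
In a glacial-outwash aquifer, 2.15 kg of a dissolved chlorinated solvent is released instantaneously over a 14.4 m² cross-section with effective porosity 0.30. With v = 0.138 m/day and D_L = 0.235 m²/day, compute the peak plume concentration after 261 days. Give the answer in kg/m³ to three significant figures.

0.0179 kg/m³

The peak of an instantaneous 1D plume sits at x = vt; there the Gaussian factor is 1 and C_max = M/(n_e·A·√(4πDt)), where n_e·A is the pore area the mass is dissolved in.
√(4πDt) = √(4π × 0.235 × 261) = 27.76 m, so C_max = 2.15/(0.30 × 14.4 × 27.76) = 0.0179 kg/m³.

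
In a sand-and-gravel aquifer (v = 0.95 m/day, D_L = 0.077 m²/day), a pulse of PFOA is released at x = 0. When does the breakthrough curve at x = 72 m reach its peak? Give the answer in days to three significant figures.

For the 1D instantaneous-source solution, setting ∂C/∂t = 0 at fixed x gives v²t² + 2Dt − x² = 0, so t = (√(D² + v²x²) − D)/v².
√(D² + v²x²) = √(0.077² + 0.95² × 72²) = 68.40; v² = 0.9025.
t = (68.40 − 0.077)/0.9025 = 75.7 days (vs. the pure-advection estimate x/v = 75.8 d).

75.7 days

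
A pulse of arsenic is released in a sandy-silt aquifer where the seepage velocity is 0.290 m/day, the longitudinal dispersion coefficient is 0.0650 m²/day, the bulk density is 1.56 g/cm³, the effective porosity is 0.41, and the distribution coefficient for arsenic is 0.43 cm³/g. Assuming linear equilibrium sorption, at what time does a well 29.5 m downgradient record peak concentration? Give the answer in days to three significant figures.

266 days

Retardation factor R = 1 + ρ_b·K_d/n = 1 + 1.56 × 0.43/0.41 = 2.636.
Sorption retards both mechanisms: v_R = v/R = 0.1100 m/day, D_R = D/R = 0.02466 m²/day.
Peak time from v_R²t² + 2D_R t − x² = 0: t = (√(D_R² + v_R²x²) − D_R)/v_R².
√(D_R² + v_R²x²) = √(0.02466² + 0.1100² × 29.5²) = 3.245; v_R² = 0.01210.
t = (3.245 − 0.02466)/0.01210 = 266 days.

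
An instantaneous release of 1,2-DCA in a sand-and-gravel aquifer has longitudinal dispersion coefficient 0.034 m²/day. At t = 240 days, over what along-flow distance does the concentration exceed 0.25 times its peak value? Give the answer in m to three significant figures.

13.5 m

The plume is Gaussian with σ = √(2Dt) = √(2 × 0.034 × 240) = 4.040 m.
C/C_peak = exp(−Δx²/(2σ²)) = 0.25 ⇒ Δx = σ·√(−2 ln 0.25) = 4.040 × 1.665 = 6.727 m.
Width = 2Δx = 13.5 m.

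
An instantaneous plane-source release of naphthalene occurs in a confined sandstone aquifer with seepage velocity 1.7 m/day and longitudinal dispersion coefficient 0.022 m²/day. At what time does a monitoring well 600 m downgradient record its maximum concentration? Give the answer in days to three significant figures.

For the 1D instantaneous-source solution, setting ∂C/∂t = 0 at fixed x gives v²t² + 2Dt − x² = 0, so t = (√(D² + v²x²) − D)/v².
√(D² + v²x²) = √(0.022² + 1.7² × 600²) = 1020; v² = 2.89.
t = (1020 − 0.022)/2.89 = 353 days (vs. the pure-advection estimate x/v = 353 d).

353 days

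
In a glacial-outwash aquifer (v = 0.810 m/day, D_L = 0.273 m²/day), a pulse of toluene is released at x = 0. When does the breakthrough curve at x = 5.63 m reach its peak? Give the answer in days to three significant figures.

For the 1D instantaneous-source solution, setting ∂C/∂t = 0 at fixed x gives v²t² + 2Dt − x² = 0, so t = (√(D² + v²x²) − D)/v².
√(D² + v²x²) = √(0.273² + 0.810² × 5.63²) = 4.568; v² = 0.6561.
t = (4.568 − 0.273)/0.6561 = 6.55 days (vs. the pure-advection estimate x/v = 6.95 d).

6.55 days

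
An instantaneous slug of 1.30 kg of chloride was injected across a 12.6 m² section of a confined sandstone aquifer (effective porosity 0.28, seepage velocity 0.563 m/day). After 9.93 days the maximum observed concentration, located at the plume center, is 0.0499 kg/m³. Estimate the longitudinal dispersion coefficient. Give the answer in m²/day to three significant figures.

At the plume center C_max = M/(n_e·A·√(4πDt)), so D = M²/(4πt·(n_e·A·C_max)²).
n_e·A·C_max = 0.28 × 12.6 × 0.0499 = 0.1760 kg/m.
D = 1.30²/(4π × 9.93 × 0.1760²) = 0.437 m²/day.

0.437 m²/day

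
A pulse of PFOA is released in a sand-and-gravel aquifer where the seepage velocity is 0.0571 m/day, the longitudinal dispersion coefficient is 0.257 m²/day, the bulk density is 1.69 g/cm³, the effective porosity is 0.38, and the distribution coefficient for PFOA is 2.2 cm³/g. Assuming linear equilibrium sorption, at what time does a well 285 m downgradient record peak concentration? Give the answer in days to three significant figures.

53000 days

Retardation factor R = 1 + ρ_b·K_d/n = 1 + 1.69 × 2.2/0.38 = 10.78.
Sorption retards both mechanisms: v_R = v/R = 0.005297 m/day, D_R = D/R = 0.02384 m²/day.
Peak time from v_R²t² + 2D_R t − x² = 0: t = (√(D_R² + v_R²x²) − D_R)/v_R².
√(D_R² + v_R²x²) = √(0.02384² + 0.005297² × 285²) = 1.510; v_R² = 2.806e-05.
t = (1.510 − 0.02384)/2.806e-05 = 53000 days.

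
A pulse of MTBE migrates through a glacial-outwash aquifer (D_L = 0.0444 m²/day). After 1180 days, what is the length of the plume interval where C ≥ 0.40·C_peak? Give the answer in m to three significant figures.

The plume is Gaussian with σ = √(2Dt) = √(2 × 0.0444 × 1180) = 10.24 m.
C/C_peak = exp(−Δx²/(2σ²)) = 0.40 ⇒ Δx = σ·√(−2 ln 0.40) = 10.24 × 1.354 = 13.86 m.
Width = 2Δx = 27.7 m.

27.7 m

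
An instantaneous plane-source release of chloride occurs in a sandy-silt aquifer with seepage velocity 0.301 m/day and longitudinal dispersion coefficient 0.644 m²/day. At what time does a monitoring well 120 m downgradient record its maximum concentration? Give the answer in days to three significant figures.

For the 1D instantaneous-source solution, setting ∂C/∂t = 0 at fixed x gives v²t² + 2Dt − x² = 0, so t = (√(D² + v²x²) − D)/v².
√(D² + v²x²) = √(0.644² + 0.301² × 120²) = 36.13; v² = 0.090601.
t = (36.13 − 0.644)/0.090601 = 392 days (vs. the pure-advection estimate x/v = 399 d).

392 days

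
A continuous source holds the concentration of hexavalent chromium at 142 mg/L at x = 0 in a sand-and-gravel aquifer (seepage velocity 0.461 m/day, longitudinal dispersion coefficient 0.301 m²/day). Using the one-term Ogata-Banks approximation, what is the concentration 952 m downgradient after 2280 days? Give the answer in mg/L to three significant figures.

For a continuous step input, C/C₀ ≈ ½·erfc((x−vt)/(2√(Dt))).
vt = 0.461 × 2280 = 1051.08 m and 2√(Dt) = 2√(0.301 × 2280) = 52.39 m.
Argument (x−vt)/(2√(Dt)) = (952 − 1051.08)/52.39 = -1.891; ½·erfc(-1.891) = 0.9963.
C = 142 × 0.9963 = 141 mg/L.

141 mg/L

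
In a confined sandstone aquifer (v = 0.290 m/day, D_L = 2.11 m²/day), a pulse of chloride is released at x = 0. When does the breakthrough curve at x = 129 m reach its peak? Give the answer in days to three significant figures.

420 days

For the 1D instantaneous-source solution, setting ∂C/∂t = 0 at fixed x gives v²t² + 2Dt − x² = 0, so t = (√(D² + v²x²) − D)/v².
√(D² + v²x²) = √(2.11² + 0.290² × 129²) = 37.47; v² = 0.0841.
t = (37.47 − 2.11)/0.0841 = 420 days (vs. the pure-advection estimate x/v = 445 d).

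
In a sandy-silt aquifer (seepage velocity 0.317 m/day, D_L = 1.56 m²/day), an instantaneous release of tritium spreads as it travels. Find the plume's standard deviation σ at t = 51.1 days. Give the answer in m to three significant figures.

Dispersive spreading gives a Gaussian with σ² = 2Dt; advection only shifts the center.
σ = √(2 × 1.56 × 51.1) = 12.6 m.

12.6 m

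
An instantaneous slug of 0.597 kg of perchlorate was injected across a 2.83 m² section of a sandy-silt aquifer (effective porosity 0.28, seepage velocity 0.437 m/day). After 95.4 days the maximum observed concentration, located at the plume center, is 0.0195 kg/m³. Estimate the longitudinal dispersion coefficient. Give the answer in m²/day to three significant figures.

At the plume center C_max = M/(n_e·A·√(4πDt)), so D = M²/(4πt·(n_e·A·C_max)²).
n_e·A·C_max = 0.28 × 2.83 × 0.0195 = 0.01545 kg/m.
D = 0.597²/(4π × 95.4 × 0.01545²) = 1.25 m²/day.

1.25 m²/day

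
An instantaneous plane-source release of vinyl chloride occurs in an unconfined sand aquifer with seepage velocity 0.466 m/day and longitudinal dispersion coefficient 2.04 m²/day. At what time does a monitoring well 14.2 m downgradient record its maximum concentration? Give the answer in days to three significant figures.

22.5 days

For the 1D instantaneous-source solution, setting ∂C/∂t = 0 at fixed x gives v²t² + 2Dt − x² = 0, so t = (√(D² + v²x²) − D)/v².
√(D² + v²x²) = √(2.04² + 0.466² × 14.2²) = 6.925; v² = 0.217156.
t = (6.925 − 2.04)/0.217156 = 22.5 days (vs. the pure-advection estimate x/v = 30.5 d).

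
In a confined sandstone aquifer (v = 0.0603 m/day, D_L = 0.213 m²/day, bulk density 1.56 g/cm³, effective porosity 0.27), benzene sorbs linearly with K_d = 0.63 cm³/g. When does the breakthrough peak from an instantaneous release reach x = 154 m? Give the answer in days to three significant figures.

11600 days

Retardation factor R = 1 + ρ_b·K_d/n = 1 + 1.56 × 0.63/0.27 = 4.640.
Sorption retards both mechanisms: v_R = v/R = 0.01300 m/day, D_R = D/R = 0.04591 m²/day.
Peak time from v_R²t² + 2D_R t − x² = 0: t = (√(D_R² + v_R²x²) − D_R)/v_R².
√(D_R² + v_R²x²) = √(0.04591² + 0.01300² × 154²) = 2.003; v_R² = 0.0001690.
t = (2.003 − 0.04591)/0.0001690 = 11600 days.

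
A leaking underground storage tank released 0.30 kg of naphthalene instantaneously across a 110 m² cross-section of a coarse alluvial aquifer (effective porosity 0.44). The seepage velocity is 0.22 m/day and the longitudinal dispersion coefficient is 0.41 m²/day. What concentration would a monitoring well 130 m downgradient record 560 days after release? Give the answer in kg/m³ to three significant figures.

0.000110 kg/m³

For an instantaneous plane source, C(x,t) = M/(n_e·A·√(4πDt)) · exp(−(x−vt)²/(4Dt)), with n_e·A the pore (flow) area.
Plume center vt = 0.22 × 560 = 123.2 m, so the well at 130 m is 6.8 m downgradient of the peak.
√(4πDt) = 53.71 m, giving peak height M/(n_e·A·√(4πDt)) = 0.30/(0.44 × 110 × 53.71) = 0.0001154 kg/m³.
(x−vt)²/(4Dt) = (6.8)²/(4 × 0.41 × 560) = 0.05035; exp(−0.05035) = 0.9509.
C = 0.0001154 × 0.9509 = 0.000110 kg/m³.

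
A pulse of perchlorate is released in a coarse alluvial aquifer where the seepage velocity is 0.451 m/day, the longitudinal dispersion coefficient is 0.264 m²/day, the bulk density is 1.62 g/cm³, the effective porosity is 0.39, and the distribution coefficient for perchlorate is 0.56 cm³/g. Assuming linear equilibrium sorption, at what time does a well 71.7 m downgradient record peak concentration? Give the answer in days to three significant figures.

524 days

Retardation factor R = 1 + ρ_b·K_d/n = 1 + 1.62 × 0.56/0.39 = 3.326.
Sorption retards both mechanisms: v_R = v/R = 0.1356 m/day, D_R = D/R = 0.07937 m²/day.
Peak time from v_R²t² + 2D_R t − x² = 0: t = (√(D_R² + v_R²x²) − D_R)/v_R².
√(D_R² + v_R²x²) = √(0.07937² + 0.1356² × 71.7²) = 9.723; v_R² = 0.01839.
t = (9.723 − 0.07937)/0.01839 = 524 days.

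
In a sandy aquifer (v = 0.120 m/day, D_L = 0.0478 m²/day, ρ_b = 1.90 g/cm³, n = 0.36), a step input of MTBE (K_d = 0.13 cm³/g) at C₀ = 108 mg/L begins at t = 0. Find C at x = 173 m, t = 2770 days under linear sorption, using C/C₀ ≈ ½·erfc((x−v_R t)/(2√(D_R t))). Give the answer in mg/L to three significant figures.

105 mg/L

Retardation factor R = 1 + ρ_b·K_d/n = 1 + 1.90 × 0.13/0.36 = 1.686.
Sorption retards both mechanisms: v_R = v/R = 0.07117 m/day, D_R = D/R = 0.02835 m²/day.
v_R·t = 0.07117 × 2770 = 197.1409 m; 2√(D_R t) = 17.72 m; argument = (173 − 197.1409)/17.72 = -1.362.
C = C₀ × ½·erfc(-1.362) = 108 × 0.9730 = 105 mg/L.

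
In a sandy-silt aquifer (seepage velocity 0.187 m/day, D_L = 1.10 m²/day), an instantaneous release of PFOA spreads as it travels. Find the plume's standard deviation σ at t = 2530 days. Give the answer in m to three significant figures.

74.6 m

Dispersive spreading gives a Gaussian with σ² = 2Dt; advection only shifts the center.
σ = √(2 × 1.10 × 2530) = 74.6 m.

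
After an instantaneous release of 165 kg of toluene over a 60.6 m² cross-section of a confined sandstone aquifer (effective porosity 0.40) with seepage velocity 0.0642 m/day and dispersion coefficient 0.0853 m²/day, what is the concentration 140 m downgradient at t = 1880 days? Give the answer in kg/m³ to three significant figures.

0.0848 kg/m³

For an instantaneous plane source, C(x,t) = M/(n_e·A·√(4πDt)) · exp(−(x−vt)²/(4Dt)), with n_e·A the pore (flow) area.
Plume center vt = 0.0642 × 1880 = 120.696 m, so the well at 140 m is 19.304 m downgradient of the peak.
√(4πDt) = 44.89 m, giving peak height M/(n_e·A·√(4πDt)) = 165/(0.40 × 60.6 × 44.89) = 0.1516 kg/m³.
(x−vt)²/(4Dt) = (19.304)²/(4 × 0.0853 × 1880) = 0.5809; exp(−0.5809) = 0.5594.
C = 0.1516 × 0.5594 = 0.0848 kg/m³.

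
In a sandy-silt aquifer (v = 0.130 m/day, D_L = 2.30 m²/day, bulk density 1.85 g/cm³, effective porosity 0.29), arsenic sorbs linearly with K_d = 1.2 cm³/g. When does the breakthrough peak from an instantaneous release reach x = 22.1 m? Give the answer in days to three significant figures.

Retardation factor R = 1 + ρ_b·K_d/n = 1 + 1.85 × 1.2/0.29 = 8.655.
Sorption retards both mechanisms: v_R = v/R = 0.01502 m/day, D_R = D/R = 0.2657 m²/day.
Peak time from v_R²t² + 2D_R t − x² = 0: t = (√(D_R² + v_R²x²) − D_R)/v_R².
√(D_R² + v_R²x²) = √(0.2657² + 0.01502² × 22.1²) = 0.4252; v_R² = 0.0002256.
t = (0.4252 − 0.2657)/0.0002256 = 707 days.

707 days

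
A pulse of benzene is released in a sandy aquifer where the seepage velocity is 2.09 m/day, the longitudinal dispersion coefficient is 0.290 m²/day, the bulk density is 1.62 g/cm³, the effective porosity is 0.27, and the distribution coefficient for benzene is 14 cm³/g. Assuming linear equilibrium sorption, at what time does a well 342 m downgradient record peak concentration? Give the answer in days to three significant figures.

Retardation factor R = 1 + ρ_b·K_d/n = 1 + 1.62 × 14/0.27 = 85.00.
Sorption retards both mechanisms: v_R = v/R = 0.02459 m/day, D_R = D/R = 0.003412 m²/day.
Peak time from v_R²t² + 2D_R t − x² = 0: t = (√(D_R² + v_R²x²) − D_R)/v_R².
√(D_R² + v_R²x²) = √(0.003412² + 0.02459² × 342²) = 8.410; v_R² = 0.0006047.
t = (8.410 − 0.003412)/0.0006047 = 13900 days.

13900 days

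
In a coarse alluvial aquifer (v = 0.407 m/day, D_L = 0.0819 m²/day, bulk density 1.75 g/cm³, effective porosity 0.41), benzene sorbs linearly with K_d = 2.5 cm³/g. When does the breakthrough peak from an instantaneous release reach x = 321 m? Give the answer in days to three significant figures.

Retardation factor R = 1 + ρ_b·K_d/n = 1 + 1.75 × 2.5/0.41 = 11.67.
Sorption retards both mechanisms: v_R = v/R = 0.03488 m/day, D_R = D/R = 0.007018 m²/day.
Peak time from v_R²t² + 2D_R t − x² = 0: t = (√(D_R² + v_R²x²) − D_R)/v_R².
√(D_R² + v_R²x²) = √(0.007018² + 0.03488² × 321²) = 11.20; v_R² = 0.001217.
t = (11.20 − 0.007018)/0.001217 = 9200 days.

9200 days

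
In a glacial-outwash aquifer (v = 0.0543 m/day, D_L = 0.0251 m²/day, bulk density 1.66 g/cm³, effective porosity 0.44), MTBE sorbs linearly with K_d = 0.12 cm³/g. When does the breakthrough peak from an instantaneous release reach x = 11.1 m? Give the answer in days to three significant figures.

285 days

Retardation factor R = 1 + ρ_b·K_d/n = 1 + 1.66 × 0.12/0.44 = 1.453.
Sorption retards both mechanisms: v_R = v/R = 0.03737 m/day, D_R = D/R = 0.01727 m²/day.
Peak time from v_R²t² + 2D_R t − x² = 0: t = (√(D_R² + v_R²x²) − D_R)/v_R².
√(D_R² + v_R²x²) = √(0.01727² + 0.03737² × 11.1²) = 0.4152; v_R² = 0.001397.
t = (0.4152 − 0.01727)/0.001397 = 285 days.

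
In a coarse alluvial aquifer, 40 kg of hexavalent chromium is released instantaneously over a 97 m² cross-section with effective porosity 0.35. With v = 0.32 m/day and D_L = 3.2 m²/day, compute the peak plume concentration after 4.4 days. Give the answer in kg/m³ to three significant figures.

0.0886 kg/m³

The peak of an instantaneous 1D plume sits at x = vt; there the Gaussian factor is 1 and C_max = M/(n_e·A·√(4πDt)), where n_e·A is the pore area the mass is dissolved in.
√(4πDt) = √(4π × 3.2 × 4.4) = 13.30 m, so C_max = 40/(0.35 × 97 × 13.30) = 0.0886 kg/m³.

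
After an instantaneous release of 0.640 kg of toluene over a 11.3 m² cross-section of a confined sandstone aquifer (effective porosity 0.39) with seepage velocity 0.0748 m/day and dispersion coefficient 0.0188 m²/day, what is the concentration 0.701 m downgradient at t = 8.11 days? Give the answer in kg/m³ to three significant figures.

For an instantaneous plane source, C(x,t) = M/(n_e·A·√(4πDt)) · exp(−(x−vt)²/(4Dt)), with n_e·A the pore (flow) area.
Plume center vt = 0.0748 × 8.11 = 0.606628 m, so the well at 0.701 m is 0.094372 m downgradient of the peak.
√(4πDt) = 1.384 m, giving peak height M/(n_e·A·√(4πDt)) = 0.640/(0.39 × 11.3 × 1.384) = 0.1049 kg/m³.
(x−vt)²/(4Dt) = (0.094372)²/(4 × 0.0188 × 8.11) = 0.01460; exp(−0.01460) = 0.9855.
C = 0.1049 × 0.9855 = 0.103 kg/m³.

0.103 kg/m³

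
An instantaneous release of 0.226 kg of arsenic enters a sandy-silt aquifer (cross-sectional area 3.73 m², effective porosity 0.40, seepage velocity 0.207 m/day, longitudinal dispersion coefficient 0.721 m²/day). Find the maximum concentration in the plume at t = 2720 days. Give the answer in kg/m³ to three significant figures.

0.000965 kg/m³

The peak of an instantaneous 1D plume sits at x = vt; there the Gaussian factor is 1 and C_max = M/(n_e·A·√(4πDt)), where n_e·A is the pore area the mass is dissolved in.
√(4πDt) = √(4π × 0.721 × 2720) = 157.0 m, so C_max = 0.226/(0.40 × 3.73 × 157.0) = 0.000965 kg/m³.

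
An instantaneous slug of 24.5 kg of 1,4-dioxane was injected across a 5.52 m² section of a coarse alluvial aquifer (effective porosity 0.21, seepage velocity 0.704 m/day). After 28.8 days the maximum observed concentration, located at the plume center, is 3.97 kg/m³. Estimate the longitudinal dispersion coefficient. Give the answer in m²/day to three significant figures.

0.0783 m²/day

At the plume center C_max = M/(n_e·A·√(4πDt)), so D = M²/(4πt·(n_e·A·C_max)²).
n_e·A·C_max = 0.21 × 5.52 × 3.97 = 4.602 kg/m.
D = 24.5²/(4π × 28.8 × 4.602²) = 0.0783 m²/day.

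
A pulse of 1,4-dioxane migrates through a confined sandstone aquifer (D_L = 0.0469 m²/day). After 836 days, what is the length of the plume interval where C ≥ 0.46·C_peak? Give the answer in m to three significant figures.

The plume is Gaussian with σ = √(2Dt) = √(2 × 0.0469 × 836) = 8.855 m.
C/C_peak = exp(−Δx²/(2σ²)) = 0.46 ⇒ Δx = σ·√(−2 ln 0.46) = 8.855 × 1.246 = 11.03 m.
Width = 2Δx = 22.1 m.

22.1 m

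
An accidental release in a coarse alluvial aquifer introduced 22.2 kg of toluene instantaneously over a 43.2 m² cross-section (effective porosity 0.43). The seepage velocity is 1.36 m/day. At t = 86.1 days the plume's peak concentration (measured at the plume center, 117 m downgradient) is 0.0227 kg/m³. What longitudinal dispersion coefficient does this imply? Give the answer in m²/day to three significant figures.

2.56 m²/day

At the plume center C_max = M/(n_e·A·√(4πDt)), so D = M²/(4πt·(n_e·A·C_max)²).
n_e·A·C_max = 0.43 × 43.2 × 0.0227 = 0.4217 kg/m.
D = 22.2²/(4π × 86.1 × 0.4217²) = 2.56 m²/day.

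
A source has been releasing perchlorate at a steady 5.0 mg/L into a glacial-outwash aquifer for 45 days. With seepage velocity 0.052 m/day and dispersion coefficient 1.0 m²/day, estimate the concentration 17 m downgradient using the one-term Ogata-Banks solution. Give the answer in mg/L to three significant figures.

0.306 mg/L

For a continuous step input, C/C₀ ≈ ½·erfc((x−vt)/(2√(Dt))).
vt = 0.052 × 45 = 2.34 m and 2√(Dt) = 2√(1.0 × 45) = 13.42 m.
Argument (x−vt)/(2√(Dt)) = (17 − 2.34)/13.42 = 1.092; ½·erfc(1.092) = 0.06126.
C = 5.0 × 0.06126 = 0.306 mg/L.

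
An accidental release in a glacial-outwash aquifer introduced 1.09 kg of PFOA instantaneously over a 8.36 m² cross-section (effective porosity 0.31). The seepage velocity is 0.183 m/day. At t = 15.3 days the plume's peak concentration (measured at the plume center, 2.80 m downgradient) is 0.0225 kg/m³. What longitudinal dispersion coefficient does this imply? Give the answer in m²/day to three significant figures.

At the plume center C_max = M/(n_e·A·√(4πDt)), so D = M²/(4πt·(n_e·A·C_max)²).
n_e·A·C_max = 0.31 × 8.36 × 0.0225 = 0.05831 kg/m.
D = 1.09²/(4π × 15.3 × 0.05831²) = 1.82 m²/day.

1.82 m²/day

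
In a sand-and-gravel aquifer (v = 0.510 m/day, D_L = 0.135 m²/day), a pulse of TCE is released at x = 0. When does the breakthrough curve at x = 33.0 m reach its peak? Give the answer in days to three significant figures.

For the 1D instantaneous-source solution, setting ∂C/∂t = 0 at fixed x gives v²t² + 2Dt − x² = 0, so t = (√(D² + v²x²) − D)/v².
√(D² + v²x²) = √(0.135² + 0.510² × 33.0²) = 16.83; v² = 0.2601.
t = (16.83 − 0.135)/0.2601 = 64.2 days (vs. the pure-advection estimate x/v = 64.7 d).

64.2 days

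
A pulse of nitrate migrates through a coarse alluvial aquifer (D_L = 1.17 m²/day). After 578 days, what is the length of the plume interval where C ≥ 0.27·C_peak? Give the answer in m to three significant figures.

The plume is Gaussian with σ = √(2Dt) = √(2 × 1.17 × 578) = 36.78 m.
C/C_peak = exp(−Δx²/(2σ²)) = 0.27 ⇒ Δx = σ·√(−2 ln 0.27) = 36.78 × 1.618 = 59.51 m.
Width = 2Δx = 119 m.

119 m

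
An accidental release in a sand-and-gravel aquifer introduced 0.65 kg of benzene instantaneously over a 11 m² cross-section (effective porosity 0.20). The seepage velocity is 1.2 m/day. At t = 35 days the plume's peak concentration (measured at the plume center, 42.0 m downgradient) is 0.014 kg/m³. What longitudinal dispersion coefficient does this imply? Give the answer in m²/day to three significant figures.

At the plume center C_max = M/(n_e·A·√(4πDt)), so D = M²/(4πt·(n_e·A·C_max)²).
n_e·A·C_max = 0.20 × 11 × 0.014 = 0.03080 kg/m.
D = 0.65²/(4π × 35 × 0.03080²) = 1.01 m²/day.

1.01 m²/day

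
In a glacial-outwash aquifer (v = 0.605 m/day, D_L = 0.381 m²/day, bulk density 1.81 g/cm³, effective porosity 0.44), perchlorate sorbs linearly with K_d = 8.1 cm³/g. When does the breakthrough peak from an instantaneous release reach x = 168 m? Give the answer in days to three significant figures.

9490 days

Retardation factor R = 1 + ρ_b·K_d/n = 1 + 1.81 × 8.1/0.44 = 34.32.
Sorption retards both mechanisms: v_R = v/R = 0.01763 m/day, D_R = D/R = 0.01110 m²/day.
Peak time from v_R²t² + 2D_R t − x² = 0: t = (√(D_R² + v_R²x²) − D_R)/v_R².
√(D_R² + v_R²x²) = √(0.01110² + 0.01763² × 168²) = 2.962; v_R² = 0.0003108.
t = (2.962 − 0.01110)/0.0003108 = 9490 days.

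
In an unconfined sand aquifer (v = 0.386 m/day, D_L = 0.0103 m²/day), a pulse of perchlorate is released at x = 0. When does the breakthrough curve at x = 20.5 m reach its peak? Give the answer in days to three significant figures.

53.0 days

For the 1D instantaneous-source solution, setting ∂C/∂t = 0 at fixed x gives v²t² + 2Dt − x² = 0, so t = (√(D² + v²x²) − D)/v².
√(D² + v²x²) = √(0.0103² + 0.386² × 20.5²) = 7.913; v² = 0.148996.
t = (7.913 − 0.0103)/0.148996 = 53.0 days (vs. the pure-advection estimate x/v = 53.1 d).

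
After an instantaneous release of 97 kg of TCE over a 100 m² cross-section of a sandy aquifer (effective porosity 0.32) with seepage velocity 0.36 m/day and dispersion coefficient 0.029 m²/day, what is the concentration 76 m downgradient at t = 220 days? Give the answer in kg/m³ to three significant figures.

0.227 kg/m³

For an instantaneous plane source, C(x,t) = M/(n_e·A·√(4πDt)) · exp(−(x−vt)²/(4Dt)), with n_e·A the pore (flow) area.
Plume center vt = 0.36 × 220 = 79.2 m, so the well at 76 m is 3.2 m upgradient of the peak.
√(4πDt) = 8.954 m, giving peak height M/(n_e·A·√(4πDt)) = 97/(0.32 × 100 × 8.954) = 0.3385 kg/m³.
(x−vt)²/(4Dt) = (-3.2)²/(4 × 0.029 × 220) = 0.4013; exp(−0.4013) = 0.6694.
C = 0.3385 × 0.6694 = 0.227 kg/m³.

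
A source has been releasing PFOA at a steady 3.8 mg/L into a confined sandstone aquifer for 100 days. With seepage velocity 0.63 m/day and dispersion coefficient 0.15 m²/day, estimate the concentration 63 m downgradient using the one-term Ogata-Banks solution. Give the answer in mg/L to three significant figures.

1.90 mg/L

For a continuous step input, C/C₀ ≈ ½·erfc((x−vt)/(2√(Dt))).
vt = 0.63 × 100 = 63 m and 2√(Dt) = 2√(0.15 × 100) = 7.746 m.
Argument (x−vt)/(2√(Dt)) = (63 − 63)/7.746 = 0; ½·erfc(0) = 0.5000.
C = 3.8 × 0.5000 = 1.90 mg/L.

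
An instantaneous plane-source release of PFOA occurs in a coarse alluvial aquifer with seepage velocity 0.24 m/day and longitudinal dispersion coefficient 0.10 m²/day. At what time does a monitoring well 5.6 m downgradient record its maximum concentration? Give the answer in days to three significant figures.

For the 1D instantaneous-source solution, setting ∂C/∂t = 0 at fixed x gives v²t² + 2Dt − x² = 0, so t = (√(D² + v²x²) − D)/v².
√(D² + v²x²) = √(0.10² + 0.24² × 5.6²) = 1.348; v² = 0.0576.
t = (1.348 − 0.10)/0.0576 = 21.7 days (vs. the pure-advection estimate x/v = 23.3 d).

21.7 days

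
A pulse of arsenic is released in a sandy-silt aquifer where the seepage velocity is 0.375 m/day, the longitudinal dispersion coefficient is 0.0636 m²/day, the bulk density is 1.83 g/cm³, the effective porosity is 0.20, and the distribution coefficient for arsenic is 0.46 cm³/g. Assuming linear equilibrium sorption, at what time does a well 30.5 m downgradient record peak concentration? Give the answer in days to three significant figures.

Retardation factor R = 1 + ρ_b·K_d/n = 1 + 1.83 × 0.46/0.20 = 5.209.
Sorption retards both mechanisms: v_R = v/R = 0.07199 m/day, D_R = D/R = 0.01221 m²/day.
Peak time from v_R²t² + 2D_R t − x² = 0: t = (√(D_R² + v_R²x²) − D_R)/v_R².
√(D_R² + v_R²x²) = √(0.01221² + 0.07199² × 30.5²) = 2.196; v_R² = 0.005183.
t = (2.196 − 0.01221)/0.005183 = 421 days.

421 days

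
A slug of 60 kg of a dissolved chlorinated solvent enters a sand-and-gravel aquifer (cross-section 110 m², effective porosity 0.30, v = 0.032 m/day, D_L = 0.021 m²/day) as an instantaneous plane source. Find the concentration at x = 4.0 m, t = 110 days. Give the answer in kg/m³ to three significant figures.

0.329 kg/m³

For an instantaneous plane source, C(x,t) = M/(n_e·A·√(4πDt)) · exp(−(x−vt)²/(4Dt)), with n_e·A the pore (flow) area.
Plume center vt = 0.032 × 110 = 3.52 m, so the well at 4.0 m is 0.48 m downgradient of the peak.
√(4πDt) = 5.388 m, giving peak height M/(n_e·A·√(4πDt)) = 60/(0.30 × 110 × 5.388) = 0.3375 kg/m³.
(x−vt)²/(4Dt) = (0.48)²/(4 × 0.021 × 110) = 0.02494; exp(−0.02494) = 0.9754.
C = 0.3375 × 0.9754 = 0.329 kg/m³.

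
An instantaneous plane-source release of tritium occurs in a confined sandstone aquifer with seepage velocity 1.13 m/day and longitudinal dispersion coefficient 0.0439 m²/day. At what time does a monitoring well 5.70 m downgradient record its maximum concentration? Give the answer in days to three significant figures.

5.01 days

For the 1D instantaneous-source solution, setting ∂C/∂t = 0 at fixed x gives v²t² + 2Dt − x² = 0, so t = (√(D² + v²x²) − D)/v².
√(D² + v²x²) = √(0.0439² + 1.13² × 5.70²) = 6.441; v² = 1.2769.
t = (6.441 − 0.0439)/1.2769 = 5.01 days (vs. the pure-advection estimate x/v = 5.04 d).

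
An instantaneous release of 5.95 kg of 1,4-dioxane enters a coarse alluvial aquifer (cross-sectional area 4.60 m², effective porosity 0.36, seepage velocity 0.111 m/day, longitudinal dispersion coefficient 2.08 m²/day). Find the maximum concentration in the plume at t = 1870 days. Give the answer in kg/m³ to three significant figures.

0.0163 kg/m³

The peak of an instantaneous 1D plume sits at x = vt; there the Gaussian factor is 1 and C_max = M/(n_e·A·√(4πDt)), where n_e·A is the pore area the mass is dissolved in.
√(4πDt) = √(4π × 2.08 × 1870) = 221.1 m, so C_max = 5.95/(0.36 × 4.60 × 221.1) = 0.0163 kg/m³.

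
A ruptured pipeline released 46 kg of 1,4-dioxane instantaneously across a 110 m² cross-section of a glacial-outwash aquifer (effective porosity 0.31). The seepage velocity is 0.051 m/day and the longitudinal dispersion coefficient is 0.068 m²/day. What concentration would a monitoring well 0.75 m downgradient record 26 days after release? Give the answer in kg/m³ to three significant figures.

0.273 kg/m³

For an instantaneous plane source, C(x,t) = M/(n_e·A·√(4πDt)) · exp(−(x−vt)²/(4Dt)), with n_e·A the pore (flow) area.
Plume center vt = 0.051 × 26 = 1.326 m, so the well at 0.75 m is 0.576 m upgradient of the peak.
√(4πDt) = 4.714 m, giving peak height M/(n_e·A·√(4πDt)) = 46/(0.31 × 110 × 4.714) = 0.2862 kg/m³.
(x−vt)²/(4Dt) = (-0.576)²/(4 × 0.068 × 26) = 0.04691; exp(−0.04691) = 0.9542.
C = 0.2862 × 0.9542 = 0.273 kg/m³.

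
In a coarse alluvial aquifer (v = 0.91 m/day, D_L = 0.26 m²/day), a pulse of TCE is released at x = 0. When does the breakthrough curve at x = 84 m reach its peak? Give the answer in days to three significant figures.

For the 1D instantaneous-source solution, setting ∂C/∂t = 0 at fixed x gives v²t² + 2Dt − x² = 0, so t = (√(D² + v²x²) − D)/v².
√(D² + v²x²) = √(0.26² + 0.91² × 84²) = 76.44; v² = 0.8281.
t = (76.44 − 0.26)/0.8281 = 92.0 days (vs. the pure-advection estimate x/v = 92.3 d).

92.0 days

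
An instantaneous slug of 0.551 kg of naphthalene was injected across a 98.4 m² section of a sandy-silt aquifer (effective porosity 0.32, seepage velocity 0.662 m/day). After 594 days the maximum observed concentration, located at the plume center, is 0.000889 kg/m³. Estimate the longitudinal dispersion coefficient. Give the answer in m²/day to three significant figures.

0.0519 m²/day

At the plume center C_max = M/(n_e·A·√(4πDt)), so D = M²/(4πt·(n_e·A·C_max)²).
n_e·A·C_max = 0.32 × 98.4 × 0.000889 = 0.02799 kg/m.
D = 0.551²/(4π × 594 × 0.02799²) = 0.0519 m²/day.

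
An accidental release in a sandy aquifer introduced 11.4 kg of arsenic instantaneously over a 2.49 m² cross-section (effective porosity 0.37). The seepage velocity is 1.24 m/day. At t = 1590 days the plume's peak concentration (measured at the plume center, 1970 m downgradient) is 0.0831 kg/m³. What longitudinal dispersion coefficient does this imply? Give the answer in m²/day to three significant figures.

1.11 m²/day

At the plume center C_max = M/(n_e·A·√(4πDt)), so D = M²/(4πt·(n_e·A·C_max)²).
n_e·A·C_max = 0.37 × 2.49 × 0.0831 = 0.07656 kg/m.
D = 11.4²/(4π × 1590 × 0.07656²) = 1.11 m²/day.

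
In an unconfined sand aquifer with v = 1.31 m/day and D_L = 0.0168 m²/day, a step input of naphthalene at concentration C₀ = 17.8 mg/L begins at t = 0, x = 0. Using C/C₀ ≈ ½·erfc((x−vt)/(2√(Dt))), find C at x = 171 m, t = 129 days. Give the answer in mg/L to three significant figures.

2.98 mg/L

For a continuous step input, C/C₀ ≈ ½·erfc((x−vt)/(2√(Dt))).
vt = 1.31 × 129 = 168.99 m and 2√(Dt) = 2√(0.0168 × 129) = 2.944 m.
Argument (x−vt)/(2√(Dt)) = (171 − 168.99)/2.944 = 0.6827; ½·erfc(0.6827) = 0.1672.
C = 17.8 × 0.1672 = 2.98 mg/L.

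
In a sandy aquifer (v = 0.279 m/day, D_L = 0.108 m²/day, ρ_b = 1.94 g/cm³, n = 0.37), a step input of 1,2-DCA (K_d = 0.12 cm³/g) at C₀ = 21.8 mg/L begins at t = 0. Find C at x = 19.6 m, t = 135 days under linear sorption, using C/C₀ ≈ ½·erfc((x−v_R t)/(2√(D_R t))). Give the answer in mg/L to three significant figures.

Retardation factor R = 1 + ρ_b·K_d/n = 1 + 1.94 × 0.12/0.37 = 1.629.
Sorption retards both mechanisms: v_R = v/R = 0.1713 m/day, D_R = D/R = 0.06630 m²/day.
v_R·t = 0.1713 × 135 = 23.1255 m; 2√(D_R t) = 5.983 m; argument = (19.6 − 23.1255)/5.983 = -0.5893.
C = C₀ × ½·erfc(-0.5893) = 21.8 × 0.7977 = 17.4 mg/L.

17.4 mg/L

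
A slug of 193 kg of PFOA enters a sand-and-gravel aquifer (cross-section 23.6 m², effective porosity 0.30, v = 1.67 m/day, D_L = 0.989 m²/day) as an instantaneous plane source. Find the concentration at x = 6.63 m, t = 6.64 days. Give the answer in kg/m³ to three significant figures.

For an instantaneous plane source, C(x,t) = M/(n_e·A·√(4πDt)) · exp(−(x−vt)²/(4Dt)), with n_e·A the pore (flow) area.
Plume center vt = 1.67 × 6.64 = 11.0888 m, so the well at 6.63 m is 4.4588 m upgradient of the peak.
√(4πDt) = 9.084 m, giving peak height M/(n_e·A·√(4πDt)) = 193/(0.30 × 23.6 × 9.084) = 3.001 kg/m³.
(x−vt)²/(4Dt) = (-4.4588)²/(4 × 0.989 × 6.64) = 0.7569; exp(−0.7569) = 0.4691.
C = 3.001 × 0.4691 = 1.41 kg/m³.

1.41 kg/m³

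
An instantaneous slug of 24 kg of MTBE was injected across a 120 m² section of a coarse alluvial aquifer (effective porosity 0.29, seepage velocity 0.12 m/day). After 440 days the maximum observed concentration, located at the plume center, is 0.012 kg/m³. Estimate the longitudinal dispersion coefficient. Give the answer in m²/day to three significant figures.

0.597 m²/day

At the plume center C_max = M/(n_e·A·√(4πDt)), so D = M²/(4πt·(n_e·A·C_max)²).
n_e·A·C_max = 0.29 × 120 × 0.012 = 0.4176 kg/m.
D = 24²/(4π × 440 × 0.4176²) = 0.597 m²/day.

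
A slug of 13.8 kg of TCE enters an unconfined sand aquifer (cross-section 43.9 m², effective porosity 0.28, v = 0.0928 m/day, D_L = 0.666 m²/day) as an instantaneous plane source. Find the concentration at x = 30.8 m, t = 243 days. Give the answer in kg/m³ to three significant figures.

0.0224 kg/m³

For an instantaneous plane source, C(x,t) = M/(n_e·A·√(4πDt)) · exp(−(x−vt)²/(4Dt)), with n_e·A the pore (flow) area.
Plume center vt = 0.0928 × 243 = 22.5504 m, so the well at 30.8 m is 8.2496 m downgradient of the peak.
√(4πDt) = 45.10 m, giving peak height M/(n_e·A·√(4πDt)) = 13.8/(0.28 × 43.9 × 45.10) = 0.02489 kg/m³.
(x−vt)²/(4Dt) = (8.2496)²/(4 × 0.666 × 243) = 0.1051; exp(−0.1051) = 0.9002.
C = 0.02489 × 0.9002 = 0.0224 kg/m³.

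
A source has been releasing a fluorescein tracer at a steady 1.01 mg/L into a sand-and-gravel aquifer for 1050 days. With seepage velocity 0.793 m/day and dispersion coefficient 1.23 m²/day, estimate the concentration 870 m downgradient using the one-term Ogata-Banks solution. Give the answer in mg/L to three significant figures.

For a continuous step input, C/C₀ ≈ ½·erfc((x−vt)/(2√(Dt))).
vt = 0.793 × 1050 = 832.65 m and 2√(Dt) = 2√(1.23 × 1050) = 71.87 m.
Argument (x−vt)/(2√(Dt)) = (870 − 832.65)/71.87 = 0.5197; ½·erfc(0.5197) = 0.2312.
C = 1.01 × 0.2312 = 0.234 mg/L.

0.234 mg/L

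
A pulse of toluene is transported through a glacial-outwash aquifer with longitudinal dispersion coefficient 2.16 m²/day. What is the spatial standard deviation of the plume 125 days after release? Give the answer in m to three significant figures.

Dispersive spreading gives a Gaussian with σ² = 2Dt; advection only shifts the center.
σ = √(2 × 2.16 × 125) = 23.2 m.

23.2 m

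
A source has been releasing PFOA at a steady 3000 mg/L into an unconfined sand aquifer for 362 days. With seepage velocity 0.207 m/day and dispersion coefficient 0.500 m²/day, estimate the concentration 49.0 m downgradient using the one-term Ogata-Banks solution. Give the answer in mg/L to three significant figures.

For a continuous step input, C/C₀ ≈ ½·erfc((x−vt)/(2√(Dt))).
vt = 0.207 × 362 = 74.934 m and 2√(Dt) = 2√(0.500 × 362) = 26.91 m.
Argument (x−vt)/(2√(Dt)) = (49.0 − 74.934)/26.91 = -0.9637; ½·erfc(-0.9637) = 0.9135.
C = 3000 × 0.9135 = 2740 mg/L.

2740 mg/L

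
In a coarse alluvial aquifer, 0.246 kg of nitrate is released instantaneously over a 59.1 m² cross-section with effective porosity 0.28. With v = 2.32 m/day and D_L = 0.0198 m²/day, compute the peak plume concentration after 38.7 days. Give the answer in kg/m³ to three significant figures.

The peak of an instantaneous 1D plume sits at x = vt; there the Gaussian factor is 1 and C_max = M/(n_e·A·√(4πDt)), where n_e·A is the pore area the mass is dissolved in.
√(4πDt) = √(4π × 0.0198 × 38.7) = 3.103 m, so C_max = 0.246/(0.28 × 59.1 × 3.103) = 0.00479 kg/m³.

0.00479 kg/m³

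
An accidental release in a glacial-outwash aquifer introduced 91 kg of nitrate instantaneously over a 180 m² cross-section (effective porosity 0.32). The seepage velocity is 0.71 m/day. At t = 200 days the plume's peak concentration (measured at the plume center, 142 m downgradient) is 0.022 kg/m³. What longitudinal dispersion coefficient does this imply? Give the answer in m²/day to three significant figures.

2.05 m²/day

At the plume center C_max = M/(n_e·A·√(4πDt)), so D = M²/(4πt·(n_e·A·C_max)²).
n_e·A·C_max = 0.32 × 180 × 0.022 = 1.267 kg/m.
D = 91²/(4π × 200 × 1.267²) = 2.05 m²/day.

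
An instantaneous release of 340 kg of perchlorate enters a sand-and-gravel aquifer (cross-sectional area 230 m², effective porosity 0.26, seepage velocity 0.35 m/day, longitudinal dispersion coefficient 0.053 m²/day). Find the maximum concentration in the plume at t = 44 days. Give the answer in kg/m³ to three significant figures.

The peak of an instantaneous 1D plume sits at x = vt; there the Gaussian factor is 1 and C_max = M/(n_e·A·√(4πDt)), where n_e·A is the pore area the mass is dissolved in.
√(4πDt) = √(4π × 0.053 × 44) = 5.413 m, so C_max = 340/(0.26 × 230 × 5.413) = 1.05 kg/m³.

1.05 kg/m³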